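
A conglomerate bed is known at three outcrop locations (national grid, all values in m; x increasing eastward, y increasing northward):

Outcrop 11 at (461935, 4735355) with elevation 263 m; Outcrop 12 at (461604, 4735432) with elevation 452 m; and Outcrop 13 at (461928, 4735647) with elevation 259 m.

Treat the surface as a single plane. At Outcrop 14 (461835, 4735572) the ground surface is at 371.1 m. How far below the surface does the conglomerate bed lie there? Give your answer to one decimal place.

56.3 m

Let the plane be z = a·x + b·y + c.
Outcrop 12−Outcrop 11: −331a + 77b = 189;  Outcrop 13−Outcrop 11: −7a + 292b = −4.
Solving gives a = −0.577403681, b = −0.027540499.
Then c = 263 − a·461935 − b·4735355 = 397400.01.
At (461835, 4735572): z_contact = −266665.23 − 130420.02 + 397400.01 = 314.76 m.
Depth below ground = 371.1 − 314.76 = 56.3 m.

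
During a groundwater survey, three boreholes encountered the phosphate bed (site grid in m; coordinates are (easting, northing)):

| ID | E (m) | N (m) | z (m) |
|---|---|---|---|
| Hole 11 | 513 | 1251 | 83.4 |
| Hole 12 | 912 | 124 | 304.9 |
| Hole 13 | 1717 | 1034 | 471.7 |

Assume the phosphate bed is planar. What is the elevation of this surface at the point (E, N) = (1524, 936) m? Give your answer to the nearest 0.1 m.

Two edge vectors: Hole 11→Hole 12 = (399, -1127, 221.5), Hole 11→Hole 13 = (1204, -217, 388.3).
Normal n = (Hole 11→Hole 12) × (Hole 11→Hole 13) = (-389548.6, 111754.3, 1270325).
So ∂z/∂E = −n_x/n_z = 0.306653 and ∂z/∂N = −n_y/n_z = −0.087973.
Intercept c from Hole 11: 83.4 − 157.31 + 110.05 = 36.14.
At (1524, 936): z = 467.3 − 82.3 + 36.14 = 421.1 m.

421.1 m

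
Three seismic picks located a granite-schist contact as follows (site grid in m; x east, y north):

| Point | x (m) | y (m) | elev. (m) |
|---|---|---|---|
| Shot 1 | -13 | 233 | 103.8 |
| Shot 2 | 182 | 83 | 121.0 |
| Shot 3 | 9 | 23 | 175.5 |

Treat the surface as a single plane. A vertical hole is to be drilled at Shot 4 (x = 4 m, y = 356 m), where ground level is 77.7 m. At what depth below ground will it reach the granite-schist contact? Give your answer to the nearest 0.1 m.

21.6 m

Two edge vectors: Shot 1→Shot 2 = (195, -150, 17.2), Shot 1→Shot 3 = (22, -210, 71.7).
Normal n = (Shot 1→Shot 2) × (Shot 1→Shot 3) = (-7143, -13603.1, -37650).
So ∂z/∂x = −n_x/n_z = −0.18972 and ∂z/∂y = −n_y/n_z = −0.36130.
Intercept c from Shot 1: 103.8 − 2.47 + 84.18 = 185.52.
At (4, 356): z_contact = −0.76 − 128.62 + 185.52 = 56.13 m.
Depth below ground = 77.7 − 56.13 = 21.6 m.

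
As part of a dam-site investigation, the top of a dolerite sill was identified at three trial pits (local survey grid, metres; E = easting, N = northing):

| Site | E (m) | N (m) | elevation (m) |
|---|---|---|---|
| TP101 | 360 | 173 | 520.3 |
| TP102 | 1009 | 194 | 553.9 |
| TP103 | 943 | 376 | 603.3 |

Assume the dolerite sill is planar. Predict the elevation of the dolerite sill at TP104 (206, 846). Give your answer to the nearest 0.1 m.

706.8 m

Two edge vectors: TP101→TP102 = (649, 21, 33.6), TP101→TP103 = (583, 203, 83).
Normal n = (TP101→TP102) × (TP101→TP103) = (-5077.8, -34278.2, 119504).
So ∂z/∂E = −n_x/n_z = 0.042491 and ∂z/∂N = −n_y/n_z = 0.286837.
Intercept c from TP101: 520.3 − 15.30 − 49.62 = 455.38.
At (206, 846): z = 8.8 + 242.7 + 455.38 = 706.8 m.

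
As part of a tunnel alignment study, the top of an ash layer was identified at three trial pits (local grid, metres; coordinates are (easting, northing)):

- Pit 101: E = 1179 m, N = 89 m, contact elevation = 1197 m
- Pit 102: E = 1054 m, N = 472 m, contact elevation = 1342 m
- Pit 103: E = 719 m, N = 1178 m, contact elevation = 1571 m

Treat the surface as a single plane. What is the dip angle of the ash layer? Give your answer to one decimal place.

31.7°

Two edge vectors: Pit 101→Pit 102 = (-125, 383, 145), Pit 101→Pit 103 = (-460, 1089, 374).
Normal n = (Pit 101→Pit 102) × (Pit 101→Pit 103) = (-14663, -19950, 40055).
So ∂z/∂E = −n_x/n_z = 0.36607 and ∂z/∂N = −n_y/n_z = 0.49807.
Gradient magnitude |∇z| = √(a² + b²) = √(0.13401 + 0.24807) = 0.61812.
True dip = arctan(0.61812) = 31.7°, dipping toward SW (azimuth ≈ 216°).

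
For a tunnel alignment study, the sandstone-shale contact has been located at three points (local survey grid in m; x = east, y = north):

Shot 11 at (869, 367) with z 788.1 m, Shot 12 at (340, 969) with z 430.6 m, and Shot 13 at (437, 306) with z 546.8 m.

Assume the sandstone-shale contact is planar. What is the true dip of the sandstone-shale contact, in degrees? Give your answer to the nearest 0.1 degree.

Let the plane be z = a·x + b·y + c.
Shot 12−Shot 11: −529a + 602b = −357.5;  Shot 13−Shot 11: −432a − 61b = −241.3.
Solving gives a = 0.57151, b = −0.09165.
Gradient magnitude |∇z| = √(a² + b²) = √(0.32662 + 0.00840) = 0.57881.
True dip = arctan(0.57881) = 30.1°, dipping toward W (azimuth ≈ 279°).

30.1°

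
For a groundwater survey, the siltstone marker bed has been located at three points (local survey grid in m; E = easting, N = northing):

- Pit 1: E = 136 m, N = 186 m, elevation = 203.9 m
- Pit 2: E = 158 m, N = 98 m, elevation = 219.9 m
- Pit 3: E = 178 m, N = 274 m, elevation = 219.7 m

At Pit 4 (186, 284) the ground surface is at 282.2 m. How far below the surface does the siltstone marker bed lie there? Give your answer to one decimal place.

Let the plane be z = a·E + b·N + c.
Pit 2−Pit 1: 22a − 88b = 16;  Pit 3−Pit 1: 42a + 88b = 15.8.
Solving gives a = 0.49687, b = −0.05760.
Then c = 203.9 − a·136 − b·186 = 147.04.
At (186, 284): z_contact = 92.42 − 16.36 + 147.04 = 223.10 m.
Depth below ground = 282.2 − 223.10 = 59.1 m.

59.1 m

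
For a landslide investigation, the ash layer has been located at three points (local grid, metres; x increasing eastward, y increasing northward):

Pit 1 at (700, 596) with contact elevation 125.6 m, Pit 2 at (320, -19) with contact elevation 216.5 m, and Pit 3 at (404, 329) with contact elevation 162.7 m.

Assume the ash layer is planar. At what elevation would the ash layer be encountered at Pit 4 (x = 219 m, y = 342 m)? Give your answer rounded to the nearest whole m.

157 m

Two edge vectors: Pit 1→Pit 2 = (-380, -615, 90.9), Pit 1→Pit 3 = (-296, -267, 37.1).
Normal n = (Pit 1→Pit 2) × (Pit 1→Pit 3) = (1453.8, -12808.4, -80580).
So ∂z/∂x = −n_x/n_z = 0.01804 and ∂z/∂y = −n_y/n_z = −0.15895.
Intercept c from Pit 1: 125.6 − 12.63 + 94.74 = 207.71.
At (219, 342): z = 4.0 − 54.4 + 207.71 = 157.3 m.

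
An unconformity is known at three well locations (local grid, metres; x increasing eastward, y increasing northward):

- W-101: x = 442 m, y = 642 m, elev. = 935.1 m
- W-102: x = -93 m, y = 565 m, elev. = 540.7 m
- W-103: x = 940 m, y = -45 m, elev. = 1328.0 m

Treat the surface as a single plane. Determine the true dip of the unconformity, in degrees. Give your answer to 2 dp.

Two edge vectors: W-101→W-102 = (-535, -77, -394.4), W-101→W-103 = (498, -687, 392.9).
Normal n = (W-101→W-102) × (W-101→W-103) = (-301206.1, 13790.3, 405891).
So ∂z/∂x = −n_x/n_z = 0.74209 and ∂z/∂y = −n_y/n_z = −0.03398.
Gradient magnitude |∇z| = √(a² + b²) = √(0.55069 + 0.00115) = 0.74286.
True dip = arctan(0.74286) = 36.61°, dipping toward W (azimuth ≈ 273°).

36.61°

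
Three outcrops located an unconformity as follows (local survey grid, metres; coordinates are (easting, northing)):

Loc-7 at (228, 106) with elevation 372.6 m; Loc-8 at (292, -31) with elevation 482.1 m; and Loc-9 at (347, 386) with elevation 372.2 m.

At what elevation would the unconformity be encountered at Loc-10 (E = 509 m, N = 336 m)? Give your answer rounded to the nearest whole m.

Let the plane be z = a·E + b·N + c.
Loc-8−Loc-7: 64a − 137b = 109.5;  Loc-9−Loc-7: 119a + 280b = −0.4.
Solving gives a = 0.89429, b = −0.38150.
Then c = 372.6 − a·228 − b·106 = 209.14.
At (509, 336): z = 455.2 − 128.2 + 209.14 = 536.1 m.

536 m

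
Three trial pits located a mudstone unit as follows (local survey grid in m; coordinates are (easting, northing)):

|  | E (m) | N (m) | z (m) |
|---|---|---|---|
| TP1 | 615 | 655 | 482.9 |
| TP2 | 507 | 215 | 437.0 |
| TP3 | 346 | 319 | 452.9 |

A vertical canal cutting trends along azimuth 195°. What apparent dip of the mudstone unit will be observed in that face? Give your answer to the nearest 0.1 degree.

5.7°

Let the plane be z = a·E + b·N + c.
TP2−TP1: −108a − 440b = −45.9;  TP3−TP1: −269a − 336b = −30.
Solving gives a = −0.02708, b = 0.11096.
Unit vector along 195° is (sin 195°, cos 195°) = (-0.2588, -0.9659).
Slope in that direction = a·(-0.2588) + b·(-0.9659) = −0.10018.
Apparent dip = arctan|0.10018| = 5.7° (true dip is 6.5°, so apparent ≤ true as expected).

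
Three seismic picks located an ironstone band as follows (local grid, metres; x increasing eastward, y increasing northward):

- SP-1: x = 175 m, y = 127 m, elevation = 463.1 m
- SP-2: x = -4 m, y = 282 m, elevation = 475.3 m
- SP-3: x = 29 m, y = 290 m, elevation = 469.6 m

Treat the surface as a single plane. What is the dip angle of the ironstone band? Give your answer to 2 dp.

Two edge vectors: SP-1→SP-2 = (-179, 155, 12.2), SP-1→SP-3 = (-146, 163, 6.5).
Normal n = (SP-1→SP-2) × (SP-1→SP-3) = (-981.1, -617.7, -6547).
So ∂z/∂x = −n_x/n_z = −0.14985 and ∂z/∂y = −n_y/n_z = −0.09435.
Gradient magnitude |∇z| = √(a² + b²) = √(0.02246 + 0.00890) = 0.17708.
True dip = arctan(0.17708) = 10.04°, dipping toward ENE (azimuth ≈ 058°).

10.04°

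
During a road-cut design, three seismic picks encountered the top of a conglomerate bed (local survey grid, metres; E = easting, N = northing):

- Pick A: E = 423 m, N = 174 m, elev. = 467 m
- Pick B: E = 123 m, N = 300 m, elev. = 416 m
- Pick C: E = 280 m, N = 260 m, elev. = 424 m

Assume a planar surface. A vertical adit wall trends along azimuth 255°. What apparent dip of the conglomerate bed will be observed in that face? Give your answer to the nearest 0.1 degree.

17.5°

Let the plane be z = a·E + b·N + c.
Pick B−Pick A: −300a + 126b = −51;  Pick C−Pick A: −143a + 86b = −43.
Solving gives a = −0.13261, b = −0.72051.
Unit vector along 255° is (sin 255°, cos 255°) = (-0.9659, -0.2588).
Slope in that direction = a·(-0.9659) + b·(-0.2588) = 0.31458.
Apparent dip = arctan|0.31458| = 17.5° (true dip is 36.2°, so apparent ≤ true as expected).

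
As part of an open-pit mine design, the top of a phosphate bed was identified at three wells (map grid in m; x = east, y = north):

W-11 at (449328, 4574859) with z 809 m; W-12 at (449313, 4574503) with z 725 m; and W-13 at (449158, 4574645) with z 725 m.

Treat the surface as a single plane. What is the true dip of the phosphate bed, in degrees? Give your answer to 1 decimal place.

17.1°

Two edge vectors: W-11→W-12 = (-15, -356, -84), W-11→W-13 = (-170, -214, -84).
Normal n = (W-11→W-12) × (W-11→W-13) = (11928, 13020, -57310).
So ∂z/∂x = −n_x/n_z = 0.20813 and ∂z/∂y = −n_y/n_z = 0.22719.
Gradient magnitude |∇z| = √(a² + b²) = √(0.04332 + 0.05161) = 0.30811.
True dip = arctan(0.30811) = 17.1°, dipping toward SW (azimuth ≈ 222°).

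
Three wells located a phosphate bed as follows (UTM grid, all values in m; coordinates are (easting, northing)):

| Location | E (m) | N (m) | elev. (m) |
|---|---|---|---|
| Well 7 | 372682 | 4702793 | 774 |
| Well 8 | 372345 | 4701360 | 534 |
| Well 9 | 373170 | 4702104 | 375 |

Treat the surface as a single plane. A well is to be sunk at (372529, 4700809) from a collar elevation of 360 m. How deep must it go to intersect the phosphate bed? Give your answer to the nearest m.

Two edge vectors: Well 7→Well 8 = (-337, -1433, -240), Well 7→Well 9 = (488, -689, -399).
Normal n = (Well 7→Well 8) × (Well 7→Well 9) = (406407, -251583, 931497).
So ∂z/∂E = −n_x/n_z = −0.43629448 and ∂z/∂N = −n_y/n_z = 0.27008461.
Intercept c from Well 7: 774 + 162599.10 − 1270151.99 = −1106778.89.
At (372529, 4700809): z_contact = −162532.3 + 1269616.1 − 1106778.89 = 304.9 m.
Depth below ground = 360 − 304.9 = 55 m.

55 m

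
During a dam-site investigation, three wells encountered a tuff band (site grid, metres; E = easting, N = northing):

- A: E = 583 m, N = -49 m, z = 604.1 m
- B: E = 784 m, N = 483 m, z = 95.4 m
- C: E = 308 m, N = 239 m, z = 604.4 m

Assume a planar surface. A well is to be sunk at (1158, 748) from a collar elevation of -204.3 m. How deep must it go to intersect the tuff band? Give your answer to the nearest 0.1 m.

Two edge vectors: A→B = (201, 532, -508.7), A→C = (-275, 288, 0.3).
Normal n = (A→B) × (A→C) = (146665.2, 139832.2, 204188).
So ∂z/∂E = −n_x/n_z = −0.718285 and ∂z/∂N = −n_y/n_z = −0.684821.
Intercept c from A: 604.1 + 418.76 − 33.56 = 989.30.
At (1158, 748): z_contact = −831.77 − 512.25 + 989.30 = -354.72 m.
Depth below ground = -204.3 − (-354.72) = 150.4 m.

150.4 m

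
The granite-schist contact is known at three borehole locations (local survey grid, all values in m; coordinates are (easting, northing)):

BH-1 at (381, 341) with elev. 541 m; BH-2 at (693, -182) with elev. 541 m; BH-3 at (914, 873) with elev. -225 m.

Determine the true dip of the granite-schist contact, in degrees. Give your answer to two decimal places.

46.37°

Let the plane be z = a·E + b·N + c.
BH-2−BH-1: 312a − 523b = 0;  BH-3−BH-1: 533a + 532b = −766.
Solving gives a = −0.90079, b = −0.53737.
Gradient magnitude |∇z| = √(a² + b²) = √(0.81141 + 0.28877) = 1.04890.
True dip = arctan(1.04890) = 46.37°, dipping toward ENE (azimuth ≈ 059°).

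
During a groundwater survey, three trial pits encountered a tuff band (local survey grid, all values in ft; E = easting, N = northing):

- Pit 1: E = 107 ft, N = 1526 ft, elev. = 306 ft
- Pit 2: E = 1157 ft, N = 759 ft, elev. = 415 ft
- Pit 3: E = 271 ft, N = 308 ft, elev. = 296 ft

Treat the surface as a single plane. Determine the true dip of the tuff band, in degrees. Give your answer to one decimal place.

7.1°

Let the plane be z = a·E + b·N + c.
Pit 2−Pit 1: 1050a − 767b = 109;  Pit 3−Pit 1: 164a − 1218b = −10.
Solving gives a = 0.12179, b = 0.02461.
Gradient magnitude |∇z| = √(a² + b²) = √(0.01483 + 0.00061) = 0.12425.
True dip = arctan(0.12425) = 7.1°, dipping toward WSW (azimuth ≈ 259°).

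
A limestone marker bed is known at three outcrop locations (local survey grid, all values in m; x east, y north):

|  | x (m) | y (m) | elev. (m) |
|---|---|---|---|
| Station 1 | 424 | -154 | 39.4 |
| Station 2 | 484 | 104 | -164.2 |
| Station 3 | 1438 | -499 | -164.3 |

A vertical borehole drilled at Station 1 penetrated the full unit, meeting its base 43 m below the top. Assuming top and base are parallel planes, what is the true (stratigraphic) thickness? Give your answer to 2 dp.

Let the plane be z = a·x + b·y + c.
Station 2−Station 1: 60a + 258b = −203.6;  Station 3−Station 1: 1014a − 345b = −203.7.
Solving gives a = −0.43497, b = −0.68799.
|∇z| = √(a²+b²) = 0.81396, so dip δ = arctan(0.81396) = 39.14°.
True thickness = vertical thickness × cos δ = 43 × cos 39.14° = 33.35 m.

33.35 m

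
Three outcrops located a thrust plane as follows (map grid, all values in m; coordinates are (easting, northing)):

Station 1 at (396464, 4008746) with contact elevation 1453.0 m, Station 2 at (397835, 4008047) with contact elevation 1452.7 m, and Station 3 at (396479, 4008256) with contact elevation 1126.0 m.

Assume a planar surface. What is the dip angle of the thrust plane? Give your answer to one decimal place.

Let the plane be z = a·E + b·N + c.
Station 2−Station 1: 1371a − 699b = −0.3;  Station 3−Station 1: 15a − 490b = −327.
Solving gives a = 0.34542, b = 0.67792.
Gradient magnitude |∇z| = √(a² + b²) = √(0.11931 + 0.45958) = 0.76085.
True dip = arctan(0.76085) = 37.3°, dipping toward SSW (azimuth ≈ 207°).

37.3°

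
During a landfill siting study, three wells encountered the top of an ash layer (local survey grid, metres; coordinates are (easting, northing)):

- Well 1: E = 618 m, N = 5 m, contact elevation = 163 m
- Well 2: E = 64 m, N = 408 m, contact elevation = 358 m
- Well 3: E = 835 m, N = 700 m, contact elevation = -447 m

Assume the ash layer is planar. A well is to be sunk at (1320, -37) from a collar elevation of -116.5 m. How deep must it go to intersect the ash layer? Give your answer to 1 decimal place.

Let the plane be z = a·E + b·N + c.
Well 2−Well 1: −554a + 403b = 195;  Well 3−Well 1: 217a + 695b = −610.
Solving gives a = −0.807133, b = −0.625687.
Then c = 163 − a·618 − b·5 = 664.94.
At (1320, -37): z_contact = −1065.42 + 23.15 + 664.94 = -377.33 m.
Depth below ground = -116.5 − (-377.33) = 260.8 m.

260.8 m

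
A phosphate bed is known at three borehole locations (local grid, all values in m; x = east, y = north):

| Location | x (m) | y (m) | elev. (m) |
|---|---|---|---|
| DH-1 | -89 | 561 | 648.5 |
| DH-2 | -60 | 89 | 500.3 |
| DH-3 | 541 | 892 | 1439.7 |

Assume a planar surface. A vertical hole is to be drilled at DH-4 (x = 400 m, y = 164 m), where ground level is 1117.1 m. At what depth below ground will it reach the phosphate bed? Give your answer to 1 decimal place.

Let the plane be z = a·x + b·y + c.
DH-2−DH-1: 29a − 472b = −148.2;  DH-3−DH-1: 630a + 331b = 791.2.
Solving gives a = 1.05679, b = 0.37891.
Then c = 648.5 − a·-89 − b·561 = 529.98.
At (400, 164): z_contact = 422.72 + 62.14 + 529.98 = 1014.84 m.
Depth below ground = 1117.1 − 1014.84 = 102.3 m.

102.3 m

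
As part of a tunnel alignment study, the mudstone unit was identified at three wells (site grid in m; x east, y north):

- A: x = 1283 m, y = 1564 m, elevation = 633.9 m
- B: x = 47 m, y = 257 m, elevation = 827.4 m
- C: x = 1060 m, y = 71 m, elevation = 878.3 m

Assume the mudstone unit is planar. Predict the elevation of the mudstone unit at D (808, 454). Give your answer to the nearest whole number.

Let the plane be z = a·x + b·y + c.
B−A: −1236a − 1307b = 193.5;  C−A: −223a − 1493b = 244.4.
Solving gives a = 0.01965, b = −0.16663.
Then c = 633.9 − a·1283 − b·1564 = 869.30.
At (808, 454): z = 15.9 − 75.7 + 869.30 = 809.5 m.

810 m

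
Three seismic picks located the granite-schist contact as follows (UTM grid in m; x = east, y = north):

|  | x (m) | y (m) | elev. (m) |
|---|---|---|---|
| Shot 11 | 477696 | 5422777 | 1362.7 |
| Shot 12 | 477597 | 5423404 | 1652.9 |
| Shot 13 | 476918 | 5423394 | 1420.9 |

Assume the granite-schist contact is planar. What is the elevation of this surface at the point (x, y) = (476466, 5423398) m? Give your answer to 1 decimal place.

Two edge vectors: Shot 11→Shot 12 = (-99, 627, 290.2), Shot 11→Shot 13 = (-778, 617, 58.2).
Normal n = (Shot 11→Shot 12) × (Shot 11→Shot 13) = (-142562, -220013.8, 426723).
So ∂z/∂x = −n_x/n_z = 0.334085578 and ∂z/∂y = −n_y/n_z = 0.515589270.
Intercept c from Shot 11: 1362.7 − 159591.34 − 2795925.63 = −2954154.28.
At (476466, 5423398): z = 159180.4 + 2796245.8 − 2954154.28 = 1272.0 m.

1272.0 m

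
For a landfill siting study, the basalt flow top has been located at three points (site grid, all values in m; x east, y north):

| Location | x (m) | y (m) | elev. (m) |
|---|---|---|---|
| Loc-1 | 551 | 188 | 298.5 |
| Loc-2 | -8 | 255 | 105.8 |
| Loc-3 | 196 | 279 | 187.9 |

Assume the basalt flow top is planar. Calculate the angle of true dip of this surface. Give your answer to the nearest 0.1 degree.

24.0°

Let the plane be z = a·x + b·y + c.
Loc-2−Loc-1: −559a + 67b = −192.7;  Loc-3−Loc-1: −355a + 91b = −110.6.
Solving gives a = 0.37386, b = 0.24306.
Gradient magnitude |∇z| = √(a² + b²) = √(0.13977 + 0.05908) = 0.44592.
True dip = arctan(0.44592) = 24.0°, dipping toward WSW (azimuth ≈ 237°).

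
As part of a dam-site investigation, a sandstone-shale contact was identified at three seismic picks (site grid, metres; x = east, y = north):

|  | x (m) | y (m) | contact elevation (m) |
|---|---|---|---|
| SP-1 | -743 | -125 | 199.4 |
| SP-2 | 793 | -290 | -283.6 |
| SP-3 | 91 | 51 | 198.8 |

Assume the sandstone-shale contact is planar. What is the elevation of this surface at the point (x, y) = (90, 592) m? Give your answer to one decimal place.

732.0 m

Let the plane be z = a·x + b·y + c.
SP-2−SP-1: 1536a − 165b = −483;  SP-3−SP-1: 834a + 176b = −0.6.
Solving gives a = −0.20862, b = 0.98518.
Then c = 199.4 − a·-743 − b·-125 = 167.54.
At (90, 592): z = −18.8 + 583.2 + 167.54 = 732.0 m.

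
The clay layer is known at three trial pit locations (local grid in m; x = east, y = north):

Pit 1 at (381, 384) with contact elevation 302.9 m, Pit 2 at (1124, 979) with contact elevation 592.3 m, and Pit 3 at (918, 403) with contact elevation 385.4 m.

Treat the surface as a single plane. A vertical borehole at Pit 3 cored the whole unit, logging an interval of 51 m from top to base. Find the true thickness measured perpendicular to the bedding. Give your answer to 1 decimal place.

48.3 m

Two edge vectors: Pit 1→Pit 2 = (743, 595, 289.4), Pit 1→Pit 3 = (537, 19, 82.5).
Normal n = (Pit 1→Pit 2) × (Pit 1→Pit 3) = (43588.9, 94110.3, -305398).
So ∂z/∂x = −n_x/n_z = 0.14273 and ∂z/∂y = −n_y/n_z = 0.30816.
|∇z| = √(a²+b²) = 0.33961, so dip δ = arctan(0.33961) = 18.76°.
True thickness = vertical thickness × cos δ = 51 × cos 18.76° = 48.3 m.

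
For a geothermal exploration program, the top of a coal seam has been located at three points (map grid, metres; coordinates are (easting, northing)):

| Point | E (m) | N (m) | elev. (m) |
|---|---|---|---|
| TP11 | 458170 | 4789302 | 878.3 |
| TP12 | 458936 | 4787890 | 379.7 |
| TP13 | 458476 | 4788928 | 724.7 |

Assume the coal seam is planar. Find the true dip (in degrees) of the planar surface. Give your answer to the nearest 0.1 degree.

17.6°

Two edge vectors: TP11→TP12 = (766, -1412, -498.6), TP11→TP13 = (306, -374, -153.6).
Normal n = (TP11→TP12) × (TP11→TP13) = (30406.8, -34914, 145588).
So ∂z/∂E = −n_x/n_z = −0.20886 and ∂z/∂N = −n_y/n_z = 0.23981.
Gradient magnitude |∇z| = √(a² + b²) = √(0.04362 + 0.05751) = 0.31801.
True dip = arctan(0.31801) = 17.6°, dipping toward SE (azimuth ≈ 139°).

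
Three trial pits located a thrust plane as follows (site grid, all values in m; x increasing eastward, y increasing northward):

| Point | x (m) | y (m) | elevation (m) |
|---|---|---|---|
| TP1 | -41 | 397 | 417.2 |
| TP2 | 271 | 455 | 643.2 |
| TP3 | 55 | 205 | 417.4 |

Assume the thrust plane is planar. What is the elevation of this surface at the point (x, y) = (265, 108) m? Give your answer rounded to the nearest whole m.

525 m

Let the plane be z = a·x + b·y + c.
TP2−TP1: 312a + 58b = 226;  TP3−TP1: 96a − 192b = 0.2.
Solving gives a = 0.66293, b = 0.33043.
Then c = 417.2 − a·-41 − b·397 = 313.20.
At (265, 108): z = 175.7 + 35.7 + 313.20 = 524.6 m.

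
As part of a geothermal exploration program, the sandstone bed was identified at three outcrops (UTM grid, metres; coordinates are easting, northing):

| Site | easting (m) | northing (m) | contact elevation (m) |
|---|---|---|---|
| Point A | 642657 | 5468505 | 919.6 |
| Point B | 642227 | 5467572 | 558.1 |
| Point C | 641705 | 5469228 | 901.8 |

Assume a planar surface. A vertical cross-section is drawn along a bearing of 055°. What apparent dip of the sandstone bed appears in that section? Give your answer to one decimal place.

Two edge vectors: Point A→Point B = (-430, -933, -361.5), Point A→Point C = (-952, 723, -17.8).
Normal n = (Point A→Point B) × (Point A→Point C) = (277971.9, 336494, -1199106).
So ∂z/∂easting = −n_x/n_z = 0.23182 and ∂z/∂northing = −n_y/n_z = 0.28062.
Unit vector along 055° is (sin 55°, cos 55°) = (0.8192, 0.5736).
Slope in that direction = a·(0.8192) + b·(0.5736) = 0.35085.
Apparent dip = arctan|0.35085| = 19.3° (true dip is 20.0°, so apparent ≤ true as expected).

19.3°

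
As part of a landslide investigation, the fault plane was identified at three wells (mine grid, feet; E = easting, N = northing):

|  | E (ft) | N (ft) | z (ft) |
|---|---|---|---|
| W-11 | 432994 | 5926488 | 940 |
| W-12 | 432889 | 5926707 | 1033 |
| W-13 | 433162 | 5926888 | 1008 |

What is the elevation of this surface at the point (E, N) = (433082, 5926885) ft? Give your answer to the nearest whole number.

Let the plane be z = a·E + b·N + c.
W-12−W-11: −105a + 219b = 93;  W-13−W-11: 168a + 400b = 68.
Solving gives a = −0.28312519, b = 0.28891258.
Then c = 940 − a·432994 − b·5926488 = −1588705.43.
At (433082, 5926885): z = −122616.4 + 1712351.6 − 1588705.43 = 1029.8 ft.

1030 ft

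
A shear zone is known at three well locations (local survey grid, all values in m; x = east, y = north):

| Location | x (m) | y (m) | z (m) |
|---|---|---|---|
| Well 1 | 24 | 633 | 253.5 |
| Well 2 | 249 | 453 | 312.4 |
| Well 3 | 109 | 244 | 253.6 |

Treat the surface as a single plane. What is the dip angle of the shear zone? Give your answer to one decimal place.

18.0°

Let the plane be z = a·x + b·y + c.
Well 2−Well 1: 225a − 180b = 58.9;  Well 3−Well 1: 85a − 389b = 0.1.
Solving gives a = 0.31698, b = 0.06901.
Gradient magnitude |∇z| = √(a² + b²) = √(0.10048 + 0.00476) = 0.32441.
True dip = arctan(0.32441) = 18.0°, dipping toward WSW (azimuth ≈ 258°).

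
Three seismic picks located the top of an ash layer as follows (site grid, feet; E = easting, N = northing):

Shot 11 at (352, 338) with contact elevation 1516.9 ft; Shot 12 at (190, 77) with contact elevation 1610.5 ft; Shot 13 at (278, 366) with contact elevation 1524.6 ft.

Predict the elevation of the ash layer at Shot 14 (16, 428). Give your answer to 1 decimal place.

Two edge vectors: Shot 11→Shot 12 = (-162, -261, 93.6), Shot 11→Shot 13 = (-74, 28, 7.7).
Normal n = (Shot 11→Shot 12) × (Shot 11→Shot 13) = (-4630.5, -5679, -23850).
So ∂z/∂E = −n_x/n_z = −0.19415 and ∂z/∂N = −n_y/n_z = −0.23811.
Intercept c from Shot 11: 1516.9 + 68.34 + 80.48 = 1665.72.
At (16, 428): z = −3.1 − 101.9 + 1665.72 = 1560.7 ft.

1560.7 ft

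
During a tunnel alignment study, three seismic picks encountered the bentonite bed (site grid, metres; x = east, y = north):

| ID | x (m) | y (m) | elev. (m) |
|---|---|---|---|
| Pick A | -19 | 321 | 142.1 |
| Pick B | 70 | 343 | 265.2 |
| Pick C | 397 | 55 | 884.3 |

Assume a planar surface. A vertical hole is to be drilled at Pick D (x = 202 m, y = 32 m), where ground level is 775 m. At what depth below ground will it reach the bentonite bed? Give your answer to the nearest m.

172 m

Two edge vectors: Pick A→Pick B = (89, 22, 123.1), Pick A→Pick C = (416, -266, 742.2).
Normal n = (Pick A→Pick B) × (Pick A→Pick C) = (49073, -14846.2, -32826).
So ∂z/∂x = −n_x/n_z = 1.49494 and ∂z/∂y = −n_y/n_z = −0.45227.
Intercept c from Pick A: 142.1 + 28.40 + 145.18 = 315.68.
At (202, 32): z_contact = 302.0 − 14.5 + 315.68 = 603.2 m.
Depth below ground = 775 − 603.2 = 172 m.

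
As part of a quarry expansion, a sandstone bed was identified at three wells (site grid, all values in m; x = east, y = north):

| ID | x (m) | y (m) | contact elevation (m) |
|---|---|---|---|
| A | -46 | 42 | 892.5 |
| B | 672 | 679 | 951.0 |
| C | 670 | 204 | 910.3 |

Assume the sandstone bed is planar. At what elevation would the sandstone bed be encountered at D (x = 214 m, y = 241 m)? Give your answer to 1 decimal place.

Let the plane be z = a·x + b·y + c.
B−A: 718a + 637b = 58.5;  C−A: 716a + 162b = 17.8.
Solving gives a = 0.00548, b = 0.08566.
Then c = 892.5 − a·-46 − b·42 = 889.15.
At (214, 241): z = 1.2 + 20.6 + 889.15 = 911.0 m.

911.0 m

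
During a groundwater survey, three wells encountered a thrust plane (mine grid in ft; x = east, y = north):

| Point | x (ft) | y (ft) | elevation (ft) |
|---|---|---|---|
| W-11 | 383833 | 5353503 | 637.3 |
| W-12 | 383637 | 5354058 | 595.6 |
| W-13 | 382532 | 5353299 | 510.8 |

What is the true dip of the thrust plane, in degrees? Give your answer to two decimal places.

6.29°

Let the plane be z = a·x + b·y + c.
W-12−W-11: −196a + 555b = −41.7;  W-13−W-11: −1301a − 204b = −126.5.
Solving gives a = 0.10329, b = −0.03866.
Gradient magnitude |∇z| = √(a² + b²) = √(0.01067 + 0.00149) = 0.11029.
True dip = arctan(0.11029) = 6.29°, dipping toward WNW (azimuth ≈ 291°).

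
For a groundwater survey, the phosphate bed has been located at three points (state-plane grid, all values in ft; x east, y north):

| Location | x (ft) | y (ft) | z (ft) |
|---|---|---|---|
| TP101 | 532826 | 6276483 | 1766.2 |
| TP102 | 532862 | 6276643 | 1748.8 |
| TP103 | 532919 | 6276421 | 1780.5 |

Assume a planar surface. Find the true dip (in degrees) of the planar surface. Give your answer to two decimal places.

8.15°

Let the plane be z = a·x + b·y + c.
TP102−TP101: 36a + 160b = −17.4;  TP103−TP101: 93a − 62b = 14.3.
Solving gives a = 0.07066, b = −0.12465.
Gradient magnitude |∇z| = √(a² + b²) = √(0.00499 + 0.01554) = 0.14329.
True dip = arctan(0.14329) = 8.15°, dipping toward NNW (azimuth ≈ 330°).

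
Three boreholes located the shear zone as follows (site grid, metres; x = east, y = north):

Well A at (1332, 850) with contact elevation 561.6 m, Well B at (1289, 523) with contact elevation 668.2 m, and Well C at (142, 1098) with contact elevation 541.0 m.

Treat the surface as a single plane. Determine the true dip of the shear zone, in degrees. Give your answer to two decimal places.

17.92°

Two edge vectors: Well A→Well B = (-43, -327, 106.6), Well A→Well C = (-1190, 248, -20.6).
Normal n = (Well A→Well B) × (Well A→Well C) = (-19700.6, -127739.8, -399794).
So ∂z/∂x = −n_x/n_z = −0.04928 and ∂z/∂y = −n_y/n_z = −0.31951.
Gradient magnitude |∇z| = √(a² + b²) = √(0.00243 + 0.10209) = 0.32329.
True dip = arctan(0.32329) = 17.92°, dipping toward N (azimuth ≈ 009°).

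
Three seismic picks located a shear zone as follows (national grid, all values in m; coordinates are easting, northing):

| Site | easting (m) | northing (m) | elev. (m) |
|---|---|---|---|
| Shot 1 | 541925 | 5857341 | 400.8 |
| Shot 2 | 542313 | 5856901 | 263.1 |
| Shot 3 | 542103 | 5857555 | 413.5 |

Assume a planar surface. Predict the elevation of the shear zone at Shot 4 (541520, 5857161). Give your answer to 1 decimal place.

427.9 m

Let the plane be z = a·easting + b·northing + c.
Shot 2−Shot 1: 388a − 440b = −137.7;  Shot 3−Shot 1: 178a + 214b = 12.7.
Solving gives a = −0.147998166, b = 0.182447072.
Then c = 400.8 − a·541925 − b·5857341 = −988050.01.
At (541520, 5857161): z = −80144.0 + 1068621.9 − 988050.01 = 427.9 m.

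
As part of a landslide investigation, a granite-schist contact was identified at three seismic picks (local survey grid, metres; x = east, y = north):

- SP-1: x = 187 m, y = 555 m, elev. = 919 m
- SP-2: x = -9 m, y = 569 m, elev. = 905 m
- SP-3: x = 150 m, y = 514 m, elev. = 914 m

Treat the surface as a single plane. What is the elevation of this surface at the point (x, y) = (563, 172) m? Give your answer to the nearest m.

Let the plane be z = a·x + b·y + c.
SP-2−SP-1: −196a + 14b = −14;  SP-3−SP-1: −37a − 41b = −5.
Solving gives a = 0.07529, b = 0.05401.
Then c = 919 − a·187 − b·555 = 874.95.
At (563, 172): z = 42.4 + 9.3 + 874.95 = 926.6 m.

927 m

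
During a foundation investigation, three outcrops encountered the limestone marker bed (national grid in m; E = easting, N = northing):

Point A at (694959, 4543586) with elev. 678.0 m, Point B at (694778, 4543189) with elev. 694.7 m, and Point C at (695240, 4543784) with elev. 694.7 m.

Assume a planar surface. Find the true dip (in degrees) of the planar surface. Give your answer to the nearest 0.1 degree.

9.4°

Let the plane be z = a·E + b·N + c.
Point B−Point A: −181a − 397b = 16.7;  Point C−Point A: 281a + 198b = 16.7.
Solving gives a = 0.13123, b = −0.10190.
Gradient magnitude |∇z| = √(a² + b²) = √(0.01722 + 0.01038) = 0.16614.
True dip = arctan(0.16614) = 9.4°, dipping toward NW (azimuth ≈ 308°).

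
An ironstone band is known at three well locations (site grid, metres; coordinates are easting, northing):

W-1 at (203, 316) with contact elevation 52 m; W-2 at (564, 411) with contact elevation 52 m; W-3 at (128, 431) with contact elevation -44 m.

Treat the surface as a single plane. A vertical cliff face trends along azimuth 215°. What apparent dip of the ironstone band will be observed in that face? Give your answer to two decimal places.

Two edge vectors: W-1→W-2 = (361, 95, 0), W-1→W-3 = (-75, 115, -96).
Normal n = (W-1→W-2) × (W-1→W-3) = (-9120, 34656, 48640).
So ∂z/∂easting = −n_x/n_z = 0.18750 and ∂z/∂northing = −n_y/n_z = −0.71250.
Unit vector along 215° is (sin 215°, cos 215°) = (-0.5736, -0.8192).
Slope in that direction = a·(-0.5736) + b·(-0.8192) = 0.47610.
Apparent dip = arctan|0.47610| = 25.46° (true dip is 36.4°, so apparent ≤ true as expected).

25.46°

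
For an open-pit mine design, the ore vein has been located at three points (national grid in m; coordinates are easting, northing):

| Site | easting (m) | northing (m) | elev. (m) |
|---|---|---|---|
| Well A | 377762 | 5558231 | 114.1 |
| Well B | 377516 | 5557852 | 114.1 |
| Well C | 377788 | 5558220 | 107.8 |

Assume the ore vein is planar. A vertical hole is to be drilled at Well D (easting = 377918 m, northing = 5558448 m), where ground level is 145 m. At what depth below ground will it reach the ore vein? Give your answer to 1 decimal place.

Let the plane be z = a·easting + b·northing + c.
Well B−Well A: −246a − 379b = 0;  Well C−Well A: 26a − 11b = −6.3.
Solving gives a = −0.190103503, b = 0.123391720.
Then c = 114.1 − a·377762 − b·5558231 = −613911.70.
At (377918, 5558448): z_contact = −71843.54 + 685866.46 − 613911.70 = 111.22 m.
Depth below ground = 145 − 111.22 = 33.8 m.

33.8 m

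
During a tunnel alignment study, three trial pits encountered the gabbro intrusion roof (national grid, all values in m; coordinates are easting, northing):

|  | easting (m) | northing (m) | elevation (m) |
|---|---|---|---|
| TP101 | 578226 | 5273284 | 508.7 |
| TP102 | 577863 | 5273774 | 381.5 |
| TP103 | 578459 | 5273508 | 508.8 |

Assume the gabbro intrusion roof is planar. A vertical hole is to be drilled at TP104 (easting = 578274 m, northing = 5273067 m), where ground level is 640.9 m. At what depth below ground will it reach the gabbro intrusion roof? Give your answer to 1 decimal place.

Two edge vectors: TP101→TP102 = (-363, 490, -127.2), TP101→TP103 = (233, 224, 0.1).
Normal n = (TP101→TP102) × (TP101→TP103) = (28541.8, -29601.3, -195482).
So ∂z/∂easting = −n_x/n_z = 0.146007305 and ∂z/∂northing = −n_y/n_z = −0.151427241.
Intercept c from TP101: 508.7 − 84425.22 + 798518.85 = 714602.33.
At (578274, 5273067): z_contact = 84432.23 − 798485.99 + 714602.33 = 548.57 m.
Depth below ground = 640.9 − 548.57 = 92.3 m.

92.3 m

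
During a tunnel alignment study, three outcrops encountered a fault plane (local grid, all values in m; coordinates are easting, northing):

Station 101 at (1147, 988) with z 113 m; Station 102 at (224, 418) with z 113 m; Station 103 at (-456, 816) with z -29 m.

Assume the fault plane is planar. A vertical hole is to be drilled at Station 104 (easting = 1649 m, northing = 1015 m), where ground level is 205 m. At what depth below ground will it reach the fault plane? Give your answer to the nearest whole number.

Let the plane be z = a·easting + b·northing + c.
Station 102−Station 101: −923a − 570b = 0;  Station 103−Station 101: −1603a − 172b = −142.
Solving gives a = 0.10721, b = −0.17361.
Then c = 113 − a·1147 − b·988 = 161.55.
At (1649, 1015): z_contact = 176.8 − 176.2 + 161.55 = 162.1 m.
Depth below ground = 205 − 162.1 = 43 m.

43 m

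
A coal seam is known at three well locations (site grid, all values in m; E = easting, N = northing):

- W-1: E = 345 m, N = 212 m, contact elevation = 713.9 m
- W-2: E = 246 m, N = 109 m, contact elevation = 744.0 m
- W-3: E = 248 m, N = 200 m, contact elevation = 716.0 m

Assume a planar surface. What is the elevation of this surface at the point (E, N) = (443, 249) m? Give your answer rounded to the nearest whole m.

704 m

Let the plane be z = a·E + b·N + c.
W-2−W-1: −99a − 103b = 30.1;  W-3−W-1: −97a − 12b = 2.1.
Solving gives a = 0.01646, b = −0.30805.
Then c = 713.9 − a·345 − b·212 = 773.53.
At (443, 249): z = 7.3 − 76.7 + 773.53 = 704.1 m.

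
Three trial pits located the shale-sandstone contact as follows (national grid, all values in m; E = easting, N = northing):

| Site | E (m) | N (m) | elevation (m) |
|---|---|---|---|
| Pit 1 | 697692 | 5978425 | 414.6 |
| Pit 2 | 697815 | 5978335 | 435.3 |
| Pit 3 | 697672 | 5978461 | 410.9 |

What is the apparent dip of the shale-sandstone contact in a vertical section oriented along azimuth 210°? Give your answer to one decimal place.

Two edge vectors: Pit 1→Pit 2 = (123, -90, 20.7), Pit 1→Pit 3 = (-20, 36, -3.7).
Normal n = (Pit 1→Pit 2) × (Pit 1→Pit 3) = (-412.2, 41.1, 2628).
So ∂z/∂E = −n_x/n_z = 0.15685 and ∂z/∂N = −n_y/n_z = −0.01564.
Unit vector along 210° is (sin 210°, cos 210°) = (-0.5000, -0.8660).
Slope in that direction = a·(-0.5000) + b·(-0.8660) = −0.06488.
Apparent dip = arctan|0.06488| = 3.7° (true dip is 9.0°, so apparent ≤ true as expected).

3.7°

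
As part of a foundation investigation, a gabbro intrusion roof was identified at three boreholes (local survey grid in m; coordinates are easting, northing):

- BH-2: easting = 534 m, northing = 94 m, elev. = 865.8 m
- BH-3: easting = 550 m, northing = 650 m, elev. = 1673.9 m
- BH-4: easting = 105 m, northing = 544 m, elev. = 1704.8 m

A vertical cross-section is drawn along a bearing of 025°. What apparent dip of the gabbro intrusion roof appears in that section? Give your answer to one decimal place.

49.0°

Let the plane be z = a·easting + b·northing + c.
BH-3−BH-2: 16a + 556b = 808.1;  BH-4−BH-2: −429a + 450b = 839.
Solving gives a = −0.41851, b = 1.46546.
Unit vector along 025° is (sin 25°, cos 25°) = (0.4226, 0.9063).
Slope in that direction = a·(0.4226) + b·(0.9063) = 1.15129.
Apparent dip = arctan|1.15129| = 49.0° (true dip is 56.7°, so apparent ≤ true as expected).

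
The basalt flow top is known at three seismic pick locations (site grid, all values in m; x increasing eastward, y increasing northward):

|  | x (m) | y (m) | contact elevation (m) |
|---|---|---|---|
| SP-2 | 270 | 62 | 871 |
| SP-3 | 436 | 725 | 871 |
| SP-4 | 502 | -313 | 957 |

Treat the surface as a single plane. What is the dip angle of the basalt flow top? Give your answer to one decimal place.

15.2°

Let the plane be z = a·x + b·y + c.
SP-3−SP-2: 166a + 663b = 0;  SP-4−SP-2: 232a − 375b = 86.
Solving gives a = 0.26389, b = −0.06607.
Gradient magnitude |∇z| = √(a² + b²) = √(0.06964 + 0.00437) = 0.27204.
True dip = arctan(0.27204) = 15.2°, dipping toward WNW (azimuth ≈ 284°).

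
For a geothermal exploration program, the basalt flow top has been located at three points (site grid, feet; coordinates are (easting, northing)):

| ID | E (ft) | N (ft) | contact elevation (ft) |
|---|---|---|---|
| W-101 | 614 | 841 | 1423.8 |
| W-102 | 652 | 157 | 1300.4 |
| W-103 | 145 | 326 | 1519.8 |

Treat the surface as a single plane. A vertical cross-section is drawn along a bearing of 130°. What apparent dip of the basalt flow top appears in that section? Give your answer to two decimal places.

Let the plane be z = a·E + b·N + c.
W-102−W-101: 38a − 684b = −123.4;  W-103−W-101: −469a − 515b = 96.
Solving gives a = −0.37964, b = 0.15932.
Unit vector along 130° is (sin 130°, cos 130°) = (0.7660, -0.6428).
Slope in that direction = a·(0.7660) + b·(-0.6428) = −0.39323.
Apparent dip = arctan|0.39323| = 21.47° (true dip is 22.4°, so apparent ≤ true as expected).

21.47°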